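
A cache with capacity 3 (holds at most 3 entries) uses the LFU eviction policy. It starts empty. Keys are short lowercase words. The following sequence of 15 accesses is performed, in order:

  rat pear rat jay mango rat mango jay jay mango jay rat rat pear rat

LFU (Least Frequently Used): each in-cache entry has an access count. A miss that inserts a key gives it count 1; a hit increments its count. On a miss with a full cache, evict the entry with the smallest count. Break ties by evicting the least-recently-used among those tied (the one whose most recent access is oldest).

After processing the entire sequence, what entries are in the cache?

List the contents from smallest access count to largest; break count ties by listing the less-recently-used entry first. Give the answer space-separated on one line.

LFU simulation (capacity=3):
  1. access rat: MISS. Cache: [rat(c=1)]
  2. access pear: MISS. Cache: [rat(c=1) pear(c=1)]
  3. access rat: HIT, count now 2. Cache: [pear(c=1) rat(c=2)]
  4. access jay: MISS. Cache: [pear(c=1) jay(c=1) rat(c=2)]
  5. access mango: MISS, evict pear(c=1). Cache: [jay(c=1) mango(c=1) rat(c=2)]
  6. access rat: HIT, count now 3. Cache: [jay(c=1) mango(c=1) rat(c=3)]
  7. access mango: HIT, count now 2. Cache: [jay(c=1) mango(c=2) rat(c=3)]
  8. access jay: HIT, count now 2. Cache: [mango(c=2) jay(c=2) rat(c=3)]
  9. access jay: HIT, count now 3. Cache: [mango(c=2) rat(c=3) jay(c=3)]
  10. access mango: HIT, count now 3. Cache: [rat(c=3) jay(c=3) mango(c=3)]
  11. access jay: HIT, count now 4. Cache: [rat(c=3) mango(c=3) jay(c=4)]
  12. access rat: HIT, count now 4. Cache: [mango(c=3) jay(c=4) rat(c=4)]
  13. access rat: HIT, count now 5. Cache: [mango(c=3) jay(c=4) rat(c=5)]
  14. access pear: MISS, evict mango(c=3). Cache: [pear(c=1) jay(c=4) rat(c=5)]
  15. access rat: HIT, count now 6. Cache: [pear(c=1) jay(c=4) rat(c=6)]
Total: 10 hits, 5 misses, 2 evictions

Answer: pear jay rat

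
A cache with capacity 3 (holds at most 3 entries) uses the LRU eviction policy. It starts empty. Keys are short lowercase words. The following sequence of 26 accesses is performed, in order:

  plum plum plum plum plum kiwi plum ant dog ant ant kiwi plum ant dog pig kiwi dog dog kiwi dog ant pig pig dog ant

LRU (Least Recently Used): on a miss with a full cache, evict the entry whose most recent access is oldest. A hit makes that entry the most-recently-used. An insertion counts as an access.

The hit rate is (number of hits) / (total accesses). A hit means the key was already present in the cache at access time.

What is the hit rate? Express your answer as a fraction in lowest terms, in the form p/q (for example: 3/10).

Answer: 15/26

Derivation:
LRU simulation (capacity=3):
  1. access plum: MISS. Cache (LRU->MRU): [plum]
  2. access plum: HIT. Cache (LRU->MRU): [plum]
  3. access plum: HIT. Cache (LRU->MRU): [plum]
  4. access plum: HIT. Cache (LRU->MRU): [plum]
  5. access plum: HIT. Cache (LRU->MRU): [plum]
  6. access kiwi: MISS. Cache (LRU->MRU): [plum kiwi]
  7. access plum: HIT. Cache (LRU->MRU): [kiwi plum]
  8. access ant: MISS. Cache (LRU->MRU): [kiwi plum ant]
  9. access dog: MISS, evict kiwi. Cache (LRU->MRU): [plum ant dog]
  10. access ant: HIT. Cache (LRU->MRU): [plum dog ant]
  11. access ant: HIT. Cache (LRU->MRU): [plum dog ant]
  12. access kiwi: MISS, evict plum. Cache (LRU->MRU): [dog ant kiwi]
  13. access plum: MISS, evict dog. Cache (LRU->MRU): [ant kiwi plum]
  14. access ant: HIT. Cache (LRU->MRU): [kiwi plum ant]
  15. access dog: MISS, evict kiwi. Cache (LRU->MRU): [plum ant dog]
  16. access pig: MISS, evict plum. Cache (LRU->MRU): [ant dog pig]
  17. access kiwi: MISS, evict ant. Cache (LRU->MRU): [dog pig kiwi]
  18. access dog: HIT. Cache (LRU->MRU): [pig kiwi dog]
  19. access dog: HIT. Cache (LRU->MRU): [pig kiwi dog]
  20. access kiwi: HIT. Cache (LRU->MRU): [pig dog kiwi]
  21. access dog: HIT. Cache (LRU->MRU): [pig kiwi dog]
  22. access ant: MISS, evict pig. Cache (LRU->MRU): [kiwi dog ant]
  23. access pig: MISS, evict kiwi. Cache (LRU->MRU): [dog ant pig]
  24. access pig: HIT. Cache (LRU->MRU): [dog ant pig]
  25. access dog: HIT. Cache (LRU->MRU): [ant pig dog]
  26. access ant: HIT. Cache (LRU->MRU): [pig dog ant]
Total: 15 hits, 11 misses, 8 evictions

Hit rate = 15/26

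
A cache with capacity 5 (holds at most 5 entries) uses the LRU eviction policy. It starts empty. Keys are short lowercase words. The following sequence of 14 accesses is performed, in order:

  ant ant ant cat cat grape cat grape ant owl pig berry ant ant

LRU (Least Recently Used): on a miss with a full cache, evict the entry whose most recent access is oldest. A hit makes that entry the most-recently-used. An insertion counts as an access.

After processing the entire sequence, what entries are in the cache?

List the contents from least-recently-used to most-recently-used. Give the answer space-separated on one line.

LRU simulation (capacity=5):
  1. access ant: MISS. Cache (LRU->MRU): [ant]
  2. access ant: HIT. Cache (LRU->MRU): [ant]
  3. access ant: HIT. Cache (LRU->MRU): [ant]
  4. access cat: MISS. Cache (LRU->MRU): [ant cat]
  5. access cat: HIT. Cache (LRU->MRU): [ant cat]
  6. access grape: MISS. Cache (LRU->MRU): [ant cat grape]
  7. access cat: HIT. Cache (LRU->MRU): [ant grape cat]
  8. access grape: HIT. Cache (LRU->MRU): [ant cat grape]
  9. access ant: HIT. Cache (LRU->MRU): [cat grape ant]
  10. access owl: MISS. Cache (LRU->MRU): [cat grape ant owl]
  11. access pig: MISS. Cache (LRU->MRU): [cat grape ant owl pig]
  12. access berry: MISS, evict cat. Cache (LRU->MRU): [grape ant owl pig berry]
  13. access ant: HIT. Cache (LRU->MRU): [grape owl pig berry ant]
  14. access ant: HIT. Cache (LRU->MRU): [grape owl pig berry ant]
Total: 8 hits, 6 misses, 1 evictions

Answer: grape owl pig berry ant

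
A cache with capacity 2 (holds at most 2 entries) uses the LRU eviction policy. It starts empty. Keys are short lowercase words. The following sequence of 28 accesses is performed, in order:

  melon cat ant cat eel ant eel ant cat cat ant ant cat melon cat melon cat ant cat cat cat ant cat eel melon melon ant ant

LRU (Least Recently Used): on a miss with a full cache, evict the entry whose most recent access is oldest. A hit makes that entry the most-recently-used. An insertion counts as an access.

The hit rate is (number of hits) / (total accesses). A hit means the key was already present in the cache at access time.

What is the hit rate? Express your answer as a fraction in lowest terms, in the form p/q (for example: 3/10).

LRU simulation (capacity=2):
  1. access melon: MISS. Cache (LRU->MRU): [melon]
  2. access cat: MISS. Cache (LRU->MRU): [melon cat]
  3. access ant: MISS, evict melon. Cache (LRU->MRU): [cat ant]
  4. access cat: HIT. Cache (LRU->MRU): [ant cat]
  5. access eel: MISS, evict ant. Cache (LRU->MRU): [cat eel]
  6. access ant: MISS, evict cat. Cache (LRU->MRU): [eel ant]
  7. access eel: HIT. Cache (LRU->MRU): [ant eel]
  8. access ant: HIT. Cache (LRU->MRU): [eel ant]
  9. access cat: MISS, evict eel. Cache (LRU->MRU): [ant cat]
  10. access cat: HIT. Cache (LRU->MRU): [ant cat]
  11. access ant: HIT. Cache (LRU->MRU): [cat ant]
  12. access ant: HIT. Cache (LRU->MRU): [cat ant]
  13. access cat: HIT. Cache (LRU->MRU): [ant cat]
  14. access melon: MISS, evict ant. Cache (LRU->MRU): [cat melon]
  15. access cat: HIT. Cache (LRU->MRU): [melon cat]
  16. access melon: HIT. Cache (LRU->MRU): [cat melon]
  17. access cat: HIT. Cache (LRU->MRU): [melon cat]
  18. access ant: MISS, evict melon. Cache (LRU->MRU): [cat ant]
  19. access cat: HIT. Cache (LRU->MRU): [ant cat]
  20. access cat: HIT. Cache (LRU->MRU): [ant cat]
  21. access cat: HIT. Cache (LRU->MRU): [ant cat]
  22. access ant: HIT. Cache (LRU->MRU): [cat ant]
  23. access cat: HIT. Cache (LRU->MRU): [ant cat]
  24. access eel: MISS, evict ant. Cache (LRU->MRU): [cat eel]
  25. access melon: MISS, evict cat. Cache (LRU->MRU): [eel melon]
  26. access melon: HIT. Cache (LRU->MRU): [eel melon]
  27. access ant: MISS, evict eel. Cache (LRU->MRU): [melon ant]
  28. access ant: HIT. Cache (LRU->MRU): [melon ant]
Total: 17 hits, 11 misses, 9 evictions

Hit rate = 17/28

Answer: 17/28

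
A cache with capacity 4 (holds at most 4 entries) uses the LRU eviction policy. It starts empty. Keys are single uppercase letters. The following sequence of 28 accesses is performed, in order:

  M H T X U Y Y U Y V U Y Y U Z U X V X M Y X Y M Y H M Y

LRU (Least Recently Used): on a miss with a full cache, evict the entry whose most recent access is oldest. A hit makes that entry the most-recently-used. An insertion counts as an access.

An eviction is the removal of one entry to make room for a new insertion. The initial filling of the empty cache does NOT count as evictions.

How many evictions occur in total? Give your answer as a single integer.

LRU simulation (capacity=4):
  1. access M: MISS. Cache (LRU->MRU): [M]
  2. access H: MISS. Cache (LRU->MRU): [M H]
  3. access T: MISS. Cache (LRU->MRU): [M H T]
  4. access X: MISS. Cache (LRU->MRU): [M H T X]
  5. access U: MISS, evict M. Cache (LRU->MRU): [H T X U]
  6. access Y: MISS, evict H. Cache (LRU->MRU): [T X U Y]
  7. access Y: HIT. Cache (LRU->MRU): [T X U Y]
  8. access U: HIT. Cache (LRU->MRU): [T X Y U]
  9. access Y: HIT. Cache (LRU->MRU): [T X U Y]
  10. access V: MISS, evict T. Cache (LRU->MRU): [X U Y V]
  11. access U: HIT. Cache (LRU->MRU): [X Y V U]
  12. access Y: HIT. Cache (LRU->MRU): [X V U Y]
  13. access Y: HIT. Cache (LRU->MRU): [X V U Y]
  14. access U: HIT. Cache (LRU->MRU): [X V Y U]
  15. access Z: MISS, evict X. Cache (LRU->MRU): [V Y U Z]
  16. access U: HIT. Cache (LRU->MRU): [V Y Z U]
  17. access X: MISS, evict V. Cache (LRU->MRU): [Y Z U X]
  18. access V: MISS, evict Y. Cache (LRU->MRU): [Z U X V]
  19. access X: HIT. Cache (LRU->MRU): [Z U V X]
  20. access M: MISS, evict Z. Cache (LRU->MRU): [U V X M]
  21. access Y: MISS, evict U. Cache (LRU->MRU): [V X M Y]
  22. access X: HIT. Cache (LRU->MRU): [V M Y X]
  23. access Y: HIT. Cache (LRU->MRU): [V M X Y]
  24. access M: HIT. Cache (LRU->MRU): [V X Y M]
  25. access Y: HIT. Cache (LRU->MRU): [V X M Y]
  26. access H: MISS, evict V. Cache (LRU->MRU): [X M Y H]
  27. access M: HIT. Cache (LRU->MRU): [X Y H M]
  28. access Y: HIT. Cache (LRU->MRU): [X H M Y]
Total: 15 hits, 13 misses, 9 evictions

Answer: 9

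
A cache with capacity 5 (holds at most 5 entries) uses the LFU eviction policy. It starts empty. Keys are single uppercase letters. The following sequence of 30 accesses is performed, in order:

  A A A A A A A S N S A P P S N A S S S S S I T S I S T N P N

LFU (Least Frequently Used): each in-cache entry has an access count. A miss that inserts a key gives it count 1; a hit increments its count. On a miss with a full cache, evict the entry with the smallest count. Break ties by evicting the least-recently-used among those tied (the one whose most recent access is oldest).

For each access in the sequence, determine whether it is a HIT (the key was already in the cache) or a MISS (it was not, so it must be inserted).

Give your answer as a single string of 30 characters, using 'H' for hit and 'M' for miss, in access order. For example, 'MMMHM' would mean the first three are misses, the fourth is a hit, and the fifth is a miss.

LFU simulation (capacity=5):
  1. access A: MISS. Cache: [A(c=1)]
  2. access A: HIT, count now 2. Cache: [A(c=2)]
  3. access A: HIT, count now 3. Cache: [A(c=3)]
  4. access A: HIT, count now 4. Cache: [A(c=4)]
  5. access A: HIT, count now 5. Cache: [A(c=5)]
  6. access A: HIT, count now 6. Cache: [A(c=6)]
  7. access A: HIT, count now 7. Cache: [A(c=7)]
  8. access S: MISS. Cache: [S(c=1) A(c=7)]
  9. access N: MISS. Cache: [S(c=1) N(c=1) A(c=7)]
  10. access S: HIT, count now 2. Cache: [N(c=1) S(c=2) A(c=7)]
  11. access A: HIT, count now 8. Cache: [N(c=1) S(c=2) A(c=8)]
  12. access P: MISS. Cache: [N(c=1) P(c=1) S(c=2) A(c=8)]
  13. access P: HIT, count now 2. Cache: [N(c=1) S(c=2) P(c=2) A(c=8)]
  14. access S: HIT, count now 3. Cache: [N(c=1) P(c=2) S(c=3) A(c=8)]
  15. access N: HIT, count now 2. Cache: [P(c=2) N(c=2) S(c=3) A(c=8)]
  16. access A: HIT, count now 9. Cache: [P(c=2) N(c=2) S(c=3) A(c=9)]
  17. access S: HIT, count now 4. Cache: [P(c=2) N(c=2) S(c=4) A(c=9)]
  18. access S: HIT, count now 5. Cache: [P(c=2) N(c=2) S(c=5) A(c=9)]
  19. access S: HIT, count now 6. Cache: [P(c=2) N(c=2) S(c=6) A(c=9)]
  20. access S: HIT, count now 7. Cache: [P(c=2) N(c=2) S(c=7) A(c=9)]
  21. access S: HIT, count now 8. Cache: [P(c=2) N(c=2) S(c=8) A(c=9)]
  22. access I: MISS. Cache: [I(c=1) P(c=2) N(c=2) S(c=8) A(c=9)]
  23. access T: MISS, evict I(c=1). Cache: [T(c=1) P(c=2) N(c=2) S(c=8) A(c=9)]
  24. access S: HIT, count now 9. Cache: [T(c=1) P(c=2) N(c=2) A(c=9) S(c=9)]
  25. access I: MISS, evict T(c=1). Cache: [I(c=1) P(c=2) N(c=2) A(c=9) S(c=9)]
  26. access S: HIT, count now 10. Cache: [I(c=1) P(c=2) N(c=2) A(c=9) S(c=10)]
  27. access T: MISS, evict I(c=1). Cache: [T(c=1) P(c=2) N(c=2) A(c=9) S(c=10)]
  28. access N: HIT, count now 3. Cache: [T(c=1) P(c=2) N(c=3) A(c=9) S(c=10)]
  29. access P: HIT, count now 3. Cache: [T(c=1) N(c=3) P(c=3) A(c=9) S(c=10)]
  30. access N: HIT, count now 4. Cache: [T(c=1) P(c=3) N(c=4) A(c=9) S(c=10)]
Total: 22 hits, 8 misses, 3 evictions

Answer: MHHHHHHMMHHMHHHHHHHHHMMHMHMHHH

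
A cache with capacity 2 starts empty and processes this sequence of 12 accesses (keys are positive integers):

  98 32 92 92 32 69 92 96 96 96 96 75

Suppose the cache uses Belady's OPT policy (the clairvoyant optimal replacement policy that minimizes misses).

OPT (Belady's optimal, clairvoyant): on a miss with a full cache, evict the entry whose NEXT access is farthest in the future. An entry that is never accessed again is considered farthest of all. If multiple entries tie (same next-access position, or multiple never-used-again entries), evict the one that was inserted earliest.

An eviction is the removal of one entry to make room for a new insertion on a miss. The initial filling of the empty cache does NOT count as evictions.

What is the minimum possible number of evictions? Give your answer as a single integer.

Answer: 4

Derivation:
OPT (Belady) simulation (capacity=2):
  1. access 98: MISS. Cache: [98]
  2. access 32: MISS. Cache: [98 32]
  3. access 92: MISS, evict 98 (next use: never). Cache: [32 92]
  4. access 92: HIT. Next use of 92: step 7. Cache: [32 92]
  5. access 32: HIT. Next use of 32: never. Cache: [32 92]
  6. access 69: MISS, evict 32 (next use: never). Cache: [92 69]
  7. access 92: HIT. Next use of 92: never. Cache: [92 69]
  8. access 96: MISS, evict 92 (next use: never). Cache: [69 96]
  9. access 96: HIT. Next use of 96: step 10. Cache: [69 96]
  10. access 96: HIT. Next use of 96: step 11. Cache: [69 96]
  11. access 96: HIT. Next use of 96: never. Cache: [69 96]
  12. access 75: MISS, evict 69 (next use: never). Cache: [96 75]
Total: 6 hits, 6 misses, 4 evictions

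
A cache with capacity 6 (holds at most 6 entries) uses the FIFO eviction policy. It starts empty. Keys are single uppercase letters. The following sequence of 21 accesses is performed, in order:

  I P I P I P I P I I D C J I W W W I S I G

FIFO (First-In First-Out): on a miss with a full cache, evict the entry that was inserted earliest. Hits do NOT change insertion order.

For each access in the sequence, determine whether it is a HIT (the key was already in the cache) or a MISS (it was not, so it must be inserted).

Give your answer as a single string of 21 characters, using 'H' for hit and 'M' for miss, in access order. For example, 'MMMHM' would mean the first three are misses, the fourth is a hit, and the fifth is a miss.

Answer: MMHHHHHHHHMMMHMHHHMMM

Derivation:
FIFO simulation (capacity=6):
  1. access I: MISS. Cache (old->new): [I]
  2. access P: MISS. Cache (old->new): [I P]
  3. access I: HIT. Cache (old->new): [I P]
  4. access P: HIT. Cache (old->new): [I P]
  5. access I: HIT. Cache (old->new): [I P]
  6. access P: HIT. Cache (old->new): [I P]
  7. access I: HIT. Cache (old->new): [I P]
  8. access P: HIT. Cache (old->new): [I P]
  9. access I: HIT. Cache (old->new): [I P]
  10. access I: HIT. Cache (old->new): [I P]
  11. access D: MISS. Cache (old->new): [I P D]
  12. access C: MISS. Cache (old->new): [I P D C]
  13. access J: MISS. Cache (old->new): [I P D C J]
  14. access I: HIT. Cache (old->new): [I P D C J]
  15. access W: MISS. Cache (old->new): [I P D C J W]
  16. access W: HIT. Cache (old->new): [I P D C J W]
  17. access W: HIT. Cache (old->new): [I P D C J W]
  18. access I: HIT. Cache (old->new): [I P D C J W]
  19. access S: MISS, evict I. Cache (old->new): [P D C J W S]
  20. access I: MISS, evict P. Cache (old->new): [D C J W S I]
  21. access G: MISS, evict D. Cache (old->new): [C J W S I G]
Total: 12 hits, 9 misses, 3 evictions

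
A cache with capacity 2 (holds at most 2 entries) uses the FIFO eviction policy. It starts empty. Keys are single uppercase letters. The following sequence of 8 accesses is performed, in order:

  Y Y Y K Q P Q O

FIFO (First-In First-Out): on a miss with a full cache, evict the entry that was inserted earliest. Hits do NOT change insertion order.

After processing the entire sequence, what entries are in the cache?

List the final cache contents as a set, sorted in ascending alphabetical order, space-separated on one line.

FIFO simulation (capacity=2):
  1. access Y: MISS. Cache (old->new): [Y]
  2. access Y: HIT. Cache (old->new): [Y]
  3. access Y: HIT. Cache (old->new): [Y]
  4. access K: MISS. Cache (old->new): [Y K]
  5. access Q: MISS, evict Y. Cache (old->new): [K Q]
  6. access P: MISS, evict K. Cache (old->new): [Q P]
  7. access Q: HIT. Cache (old->new): [Q P]
  8. access O: MISS, evict Q. Cache (old->new): [P O]
Total: 3 hits, 5 misses, 3 evictions

Answer: O P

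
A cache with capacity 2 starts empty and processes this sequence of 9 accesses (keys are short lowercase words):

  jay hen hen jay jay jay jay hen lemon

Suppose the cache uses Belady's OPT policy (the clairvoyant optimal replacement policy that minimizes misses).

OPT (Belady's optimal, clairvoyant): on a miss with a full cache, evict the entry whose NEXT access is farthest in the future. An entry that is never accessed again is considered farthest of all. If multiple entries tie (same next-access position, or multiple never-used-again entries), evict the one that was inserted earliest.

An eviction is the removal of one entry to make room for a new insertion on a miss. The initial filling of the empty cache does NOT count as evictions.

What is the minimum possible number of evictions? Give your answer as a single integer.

Answer: 1

Derivation:
OPT (Belady) simulation (capacity=2):
  1. access jay: MISS. Cache: [jay]
  2. access hen: MISS. Cache: [jay hen]
  3. access hen: HIT. Next use of hen: step 8. Cache: [jay hen]
  4. access jay: HIT. Next use of jay: step 5. Cache: [jay hen]
  5. access jay: HIT. Next use of jay: step 6. Cache: [jay hen]
  6. access jay: HIT. Next use of jay: step 7. Cache: [jay hen]
  7. access jay: HIT. Next use of jay: never. Cache: [jay hen]
  8. access hen: HIT. Next use of hen: never. Cache: [jay hen]
  9. access lemon: MISS, evict jay (next use: never). Cache: [hen lemon]
Total: 6 hits, 3 misses, 1 evictions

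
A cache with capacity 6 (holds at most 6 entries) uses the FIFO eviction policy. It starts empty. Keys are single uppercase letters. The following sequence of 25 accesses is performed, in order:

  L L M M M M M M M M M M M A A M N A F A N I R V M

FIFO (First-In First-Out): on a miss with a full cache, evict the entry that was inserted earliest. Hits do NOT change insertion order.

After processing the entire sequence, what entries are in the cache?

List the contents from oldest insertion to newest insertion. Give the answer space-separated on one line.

Answer: N F I R V M

Derivation:
FIFO simulation (capacity=6):
  1. access L: MISS. Cache (old->new): [L]
  2. access L: HIT. Cache (old->new): [L]
  3. access M: MISS. Cache (old->new): [L M]
  4. access M: HIT. Cache (old->new): [L M]
  5. access M: HIT. Cache (old->new): [L M]
  6. access M: HIT. Cache (old->new): [L M]
  7. access M: HIT. Cache (old->new): [L M]
  8. access M: HIT. Cache (old->new): [L M]
  9. access M: HIT. Cache (old->new): [L M]
  10. access M: HIT. Cache (old->new): [L M]
  11. access M: HIT. Cache (old->new): [L M]
  12. access M: HIT. Cache (old->new): [L M]
  13. access M: HIT. Cache (old->new): [L M]
  14. access A: MISS. Cache (old->new): [L M A]
  15. access A: HIT. Cache (old->new): [L M A]
  16. access M: HIT. Cache (old->new): [L M A]
  17. access N: MISS. Cache (old->new): [L M A N]
  18. access A: HIT. Cache (old->new): [L M A N]
  19. access F: MISS. Cache (old->new): [L M A N F]
  20. access A: HIT. Cache (old->new): [L M A N F]
  21. access N: HIT. Cache (old->new): [L M A N F]
  22. access I: MISS. Cache (old->new): [L M A N F I]
  23. access R: MISS, evict L. Cache (old->new): [M A N F I R]
  24. access V: MISS, evict M. Cache (old->new): [A N F I R V]
  25. access M: MISS, evict A. Cache (old->new): [N F I R V M]
Total: 16 hits, 9 misses, 3 evictions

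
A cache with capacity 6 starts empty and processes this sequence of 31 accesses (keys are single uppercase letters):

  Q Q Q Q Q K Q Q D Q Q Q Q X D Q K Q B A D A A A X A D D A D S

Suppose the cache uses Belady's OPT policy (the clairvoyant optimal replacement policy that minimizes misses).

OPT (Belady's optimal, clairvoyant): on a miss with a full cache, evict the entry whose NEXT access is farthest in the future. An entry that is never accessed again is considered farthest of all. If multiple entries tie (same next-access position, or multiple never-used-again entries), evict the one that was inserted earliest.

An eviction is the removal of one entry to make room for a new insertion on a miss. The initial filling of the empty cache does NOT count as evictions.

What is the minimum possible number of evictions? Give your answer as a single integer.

OPT (Belady) simulation (capacity=6):
  1. access Q: MISS. Cache: [Q]
  2. access Q: HIT. Next use of Q: step 3. Cache: [Q]
  3. access Q: HIT. Next use of Q: step 4. Cache: [Q]
  4. access Q: HIT. Next use of Q: step 5. Cache: [Q]
  5. access Q: HIT. Next use of Q: step 7. Cache: [Q]
  6. access K: MISS. Cache: [Q K]
  7. access Q: HIT. Next use of Q: step 8. Cache: [Q K]
  8. access Q: HIT. Next use of Q: step 10. Cache: [Q K]
  9. access D: MISS. Cache: [Q K D]
  10. access Q: HIT. Next use of Q: step 11. Cache: [Q K D]
  11. access Q: HIT. Next use of Q: step 12. Cache: [Q K D]
  12. access Q: HIT. Next use of Q: step 13. Cache: [Q K D]
  13. access Q: HIT. Next use of Q: step 16. Cache: [Q K D]
  14. access X: MISS. Cache: [Q K D X]
  15. access D: HIT. Next use of D: step 21. Cache: [Q K D X]
  16. access Q: HIT. Next use of Q: step 18. Cache: [Q K D X]
  17. access K: HIT. Next use of K: never. Cache: [Q K D X]
  18. access Q: HIT. Next use of Q: never. Cache: [Q K D X]
  19. access B: MISS. Cache: [Q K D X B]
  20. access A: MISS. Cache: [Q K D X B A]
  21. access D: HIT. Next use of D: step 27. Cache: [Q K D X B A]
  22. access A: HIT. Next use of A: step 23. Cache: [Q K D X B A]
  23. access A: HIT. Next use of A: step 24. Cache: [Q K D X B A]
  24. access A: HIT. Next use of A: step 26. Cache: [Q K D X B A]
  25. access X: HIT. Next use of X: never. Cache: [Q K D X B A]
  26. access A: HIT. Next use of A: step 29. Cache: [Q K D X B A]
  27. access D: HIT. Next use of D: step 28. Cache: [Q K D X B A]
  28. access D: HIT. Next use of D: step 30. Cache: [Q K D X B A]
  29. access A: HIT. Next use of A: never. Cache: [Q K D X B A]
  30. access D: HIT. Next use of D: never. Cache: [Q K D X B A]
  31. access S: MISS, evict Q (next use: never). Cache: [K D X B A S]
Total: 24 hits, 7 misses, 1 evictions

Answer: 1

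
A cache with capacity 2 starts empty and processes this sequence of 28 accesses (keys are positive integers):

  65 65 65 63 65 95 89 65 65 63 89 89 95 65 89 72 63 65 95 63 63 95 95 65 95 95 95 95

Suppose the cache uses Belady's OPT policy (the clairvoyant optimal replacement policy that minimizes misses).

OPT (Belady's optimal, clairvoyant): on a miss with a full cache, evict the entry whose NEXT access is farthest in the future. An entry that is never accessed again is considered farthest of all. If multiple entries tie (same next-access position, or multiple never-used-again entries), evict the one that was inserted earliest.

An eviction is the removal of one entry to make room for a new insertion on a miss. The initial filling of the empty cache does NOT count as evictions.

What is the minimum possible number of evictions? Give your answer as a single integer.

Answer: 9

Derivation:
OPT (Belady) simulation (capacity=2):
  1. access 65: MISS. Cache: [65]
  2. access 65: HIT. Next use of 65: step 3. Cache: [65]
  3. access 65: HIT. Next use of 65: step 5. Cache: [65]
  4. access 63: MISS. Cache: [65 63]
  5. access 65: HIT. Next use of 65: step 8. Cache: [65 63]
  6. access 95: MISS, evict 63 (next use: step 10). Cache: [65 95]
  7. access 89: MISS, evict 95 (next use: step 13). Cache: [65 89]
  8. access 65: HIT. Next use of 65: step 9. Cache: [65 89]
  9. access 65: HIT. Next use of 65: step 14. Cache: [65 89]
  10. access 63: MISS, evict 65 (next use: step 14). Cache: [89 63]
  11. access 89: HIT. Next use of 89: step 12. Cache: [89 63]
  12. access 89: HIT. Next use of 89: step 15. Cache: [89 63]
  13. access 95: MISS, evict 63 (next use: step 17). Cache: [89 95]
  14. access 65: MISS, evict 95 (next use: step 19). Cache: [89 65]
  15. access 89: HIT. Next use of 89: never. Cache: [89 65]
  16. access 72: MISS, evict 89 (next use: never). Cache: [65 72]
  17. access 63: MISS, evict 72 (next use: never). Cache: [65 63]
  18. access 65: HIT. Next use of 65: step 24. Cache: [65 63]
  19. access 95: MISS, evict 65 (next use: step 24). Cache: [63 95]
  20. access 63: HIT. Next use of 63: step 21. Cache: [63 95]
  21. access 63: HIT. Next use of 63: never. Cache: [63 95]
  22. access 95: HIT. Next use of 95: step 23. Cache: [63 95]
  23. access 95: HIT. Next use of 95: step 25. Cache: [63 95]
  24. access 65: MISS, evict 63 (next use: never). Cache: [95 65]
  25. access 95: HIT. Next use of 95: step 26. Cache: [95 65]
  26. access 95: HIT. Next use of 95: step 27. Cache: [95 65]
  27. access 95: HIT. Next use of 95: step 28. Cache: [95 65]
  28. access 95: HIT. Next use of 95: never. Cache: [95 65]
Total: 17 hits, 11 misses, 9 evictions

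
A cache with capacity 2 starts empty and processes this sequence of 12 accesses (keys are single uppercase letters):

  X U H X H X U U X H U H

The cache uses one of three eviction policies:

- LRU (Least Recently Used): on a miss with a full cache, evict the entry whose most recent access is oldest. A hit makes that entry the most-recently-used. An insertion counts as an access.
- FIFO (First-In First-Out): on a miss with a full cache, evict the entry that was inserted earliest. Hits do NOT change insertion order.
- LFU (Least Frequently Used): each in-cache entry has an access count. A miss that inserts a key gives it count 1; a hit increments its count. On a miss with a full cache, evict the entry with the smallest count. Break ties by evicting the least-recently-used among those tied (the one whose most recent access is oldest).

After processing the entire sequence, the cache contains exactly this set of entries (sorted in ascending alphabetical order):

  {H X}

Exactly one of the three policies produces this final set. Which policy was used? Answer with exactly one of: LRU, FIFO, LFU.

Simulating under each policy and comparing final sets:
  LRU: final set = {H U} -> differs
  FIFO: final set = {H U} -> differs
  LFU: final set = {H X} -> MATCHES target
Only LFU produces the target set.

Answer: LFU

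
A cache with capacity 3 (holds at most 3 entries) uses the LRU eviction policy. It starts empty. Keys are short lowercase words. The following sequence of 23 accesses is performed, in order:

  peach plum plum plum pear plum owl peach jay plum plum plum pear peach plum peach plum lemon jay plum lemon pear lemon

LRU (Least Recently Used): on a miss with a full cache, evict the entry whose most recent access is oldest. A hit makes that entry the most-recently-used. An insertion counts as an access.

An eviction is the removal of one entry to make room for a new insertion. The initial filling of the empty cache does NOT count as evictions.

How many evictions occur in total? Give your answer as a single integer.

Answer: 9

Derivation:
LRU simulation (capacity=3):
  1. access peach: MISS. Cache (LRU->MRU): [peach]
  2. access plum: MISS. Cache (LRU->MRU): [peach plum]
  3. access plum: HIT. Cache (LRU->MRU): [peach plum]
  4. access plum: HIT. Cache (LRU->MRU): [peach plum]
  5. access pear: MISS. Cache (LRU->MRU): [peach plum pear]
  6. access plum: HIT. Cache (LRU->MRU): [peach pear plum]
  7. access owl: MISS, evict peach. Cache (LRU->MRU): [pear plum owl]
  8. access peach: MISS, evict pear. Cache (LRU->MRU): [plum owl peach]
  9. access jay: MISS, evict plum. Cache (LRU->MRU): [owl peach jay]
  10. access plum: MISS, evict owl. Cache (LRU->MRU): [peach jay plum]
  11. access plum: HIT. Cache (LRU->MRU): [peach jay plum]
  12. access plum: HIT. Cache (LRU->MRU): [peach jay plum]
  13. access pear: MISS, evict peach. Cache (LRU->MRU): [jay plum pear]
  14. access peach: MISS, evict jay. Cache (LRU->MRU): [plum pear peach]
  15. access plum: HIT. Cache (LRU->MRU): [pear peach plum]
  16. access peach: HIT. Cache (LRU->MRU): [pear plum peach]
  17. access plum: HIT. Cache (LRU->MRU): [pear peach plum]
  18. access lemon: MISS, evict pear. Cache (LRU->MRU): [peach plum lemon]
  19. access jay: MISS, evict peach. Cache (LRU->MRU): [plum lemon jay]
  20. access plum: HIT. Cache (LRU->MRU): [lemon jay plum]
  21. access lemon: HIT. Cache (LRU->MRU): [jay plum lemon]
  22. access pear: MISS, evict jay. Cache (LRU->MRU): [plum lemon pear]
  23. access lemon: HIT. Cache (LRU->MRU): [plum pear lemon]
Total: 11 hits, 12 misses, 9 evictions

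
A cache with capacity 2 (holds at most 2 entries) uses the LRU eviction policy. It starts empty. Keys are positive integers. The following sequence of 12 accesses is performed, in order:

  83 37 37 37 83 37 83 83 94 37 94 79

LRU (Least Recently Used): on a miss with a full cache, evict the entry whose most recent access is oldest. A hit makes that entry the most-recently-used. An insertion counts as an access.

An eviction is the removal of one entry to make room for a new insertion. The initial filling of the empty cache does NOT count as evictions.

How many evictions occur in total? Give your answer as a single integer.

LRU simulation (capacity=2):
  1. access 83: MISS. Cache (LRU->MRU): [83]
  2. access 37: MISS. Cache (LRU->MRU): [83 37]
  3. access 37: HIT. Cache (LRU->MRU): [83 37]
  4. access 37: HIT. Cache (LRU->MRU): [83 37]
  5. access 83: HIT. Cache (LRU->MRU): [37 83]
  6. access 37: HIT. Cache (LRU->MRU): [83 37]
  7. access 83: HIT. Cache (LRU->MRU): [37 83]
  8. access 83: HIT. Cache (LRU->MRU): [37 83]
  9. access 94: MISS, evict 37. Cache (LRU->MRU): [83 94]
  10. access 37: MISS, evict 83. Cache (LRU->MRU): [94 37]
  11. access 94: HIT. Cache (LRU->MRU): [37 94]
  12. access 79: MISS, evict 37. Cache (LRU->MRU): [94 79]
Total: 7 hits, 5 misses, 3 evictions

Answer: 3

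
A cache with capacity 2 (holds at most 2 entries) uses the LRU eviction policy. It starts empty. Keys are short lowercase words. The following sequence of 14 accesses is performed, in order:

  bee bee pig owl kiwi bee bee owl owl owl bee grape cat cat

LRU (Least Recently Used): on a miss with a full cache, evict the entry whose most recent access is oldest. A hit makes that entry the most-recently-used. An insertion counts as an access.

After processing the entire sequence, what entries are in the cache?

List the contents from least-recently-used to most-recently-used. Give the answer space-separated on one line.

LRU simulation (capacity=2):
  1. access bee: MISS. Cache (LRU->MRU): [bee]
  2. access bee: HIT. Cache (LRU->MRU): [bee]
  3. access pig: MISS. Cache (LRU->MRU): [bee pig]
  4. access owl: MISS, evict bee. Cache (LRU->MRU): [pig owl]
  5. access kiwi: MISS, evict pig. Cache (LRU->MRU): [owl kiwi]
  6. access bee: MISS, evict owl. Cache (LRU->MRU): [kiwi bee]
  7. access bee: HIT. Cache (LRU->MRU): [kiwi bee]
  8. access owl: MISS, evict kiwi. Cache (LRU->MRU): [bee owl]
  9. access owl: HIT. Cache (LRU->MRU): [bee owl]
  10. access owl: HIT. Cache (LRU->MRU): [bee owl]
  11. access bee: HIT. Cache (LRU->MRU): [owl bee]
  12. access grape: MISS, evict owl. Cache (LRU->MRU): [bee grape]
  13. access cat: MISS, evict bee. Cache (LRU->MRU): [grape cat]
  14. access cat: HIT. Cache (LRU->MRU): [grape cat]
Total: 6 hits, 8 misses, 6 evictions

Answer: grape cat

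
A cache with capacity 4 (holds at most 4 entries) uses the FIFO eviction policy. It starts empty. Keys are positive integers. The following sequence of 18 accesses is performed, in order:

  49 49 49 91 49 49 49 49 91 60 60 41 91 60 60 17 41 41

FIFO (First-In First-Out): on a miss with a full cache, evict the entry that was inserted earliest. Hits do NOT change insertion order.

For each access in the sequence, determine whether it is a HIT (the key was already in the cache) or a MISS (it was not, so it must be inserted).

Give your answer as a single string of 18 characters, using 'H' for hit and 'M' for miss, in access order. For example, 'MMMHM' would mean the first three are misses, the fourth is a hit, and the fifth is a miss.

Answer: MHHMHHHHHMHMHHHMHH

Derivation:
FIFO simulation (capacity=4):
  1. access 49: MISS. Cache (old->new): [49]
  2. access 49: HIT. Cache (old->new): [49]
  3. access 49: HIT. Cache (old->new): [49]
  4. access 91: MISS. Cache (old->new): [49 91]
  5. access 49: HIT. Cache (old->new): [49 91]
  6. access 49: HIT. Cache (old->new): [49 91]
  7. access 49: HIT. Cache (old->new): [49 91]
  8. access 49: HIT. Cache (old->new): [49 91]
  9. access 91: HIT. Cache (old->new): [49 91]
  10. access 60: MISS. Cache (old->new): [49 91 60]
  11. access 60: HIT. Cache (old->new): [49 91 60]
  12. access 41: MISS. Cache (old->new): [49 91 60 41]
  13. access 91: HIT. Cache (old->new): [49 91 60 41]
  14. access 60: HIT. Cache (old->new): [49 91 60 41]
  15. access 60: HIT. Cache (old->new): [49 91 60 41]
  16. access 17: MISS, evict 49. Cache (old->new): [91 60 41 17]
  17. access 41: HIT. Cache (old->new): [91 60 41 17]
  18. access 41: HIT. Cache (old->new): [91 60 41 17]
Total: 13 hits, 5 misses, 1 evictions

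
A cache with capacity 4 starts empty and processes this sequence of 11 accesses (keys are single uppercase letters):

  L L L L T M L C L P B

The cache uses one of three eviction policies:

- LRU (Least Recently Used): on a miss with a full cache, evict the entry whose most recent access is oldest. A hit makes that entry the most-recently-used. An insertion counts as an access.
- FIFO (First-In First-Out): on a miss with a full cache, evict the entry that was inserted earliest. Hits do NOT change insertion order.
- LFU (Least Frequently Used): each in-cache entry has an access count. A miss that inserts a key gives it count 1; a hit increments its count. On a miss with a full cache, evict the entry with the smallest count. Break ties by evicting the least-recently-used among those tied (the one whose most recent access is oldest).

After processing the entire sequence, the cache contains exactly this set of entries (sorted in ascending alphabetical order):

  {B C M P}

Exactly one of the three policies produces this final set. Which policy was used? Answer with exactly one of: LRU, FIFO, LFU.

Simulating under each policy and comparing final sets:
  LRU: final set = {B C L P} -> differs
  FIFO: final set = {B C M P} -> MATCHES target
  LFU: final set = {B C L P} -> differs
Only FIFO produces the target set.

Answer: FIFO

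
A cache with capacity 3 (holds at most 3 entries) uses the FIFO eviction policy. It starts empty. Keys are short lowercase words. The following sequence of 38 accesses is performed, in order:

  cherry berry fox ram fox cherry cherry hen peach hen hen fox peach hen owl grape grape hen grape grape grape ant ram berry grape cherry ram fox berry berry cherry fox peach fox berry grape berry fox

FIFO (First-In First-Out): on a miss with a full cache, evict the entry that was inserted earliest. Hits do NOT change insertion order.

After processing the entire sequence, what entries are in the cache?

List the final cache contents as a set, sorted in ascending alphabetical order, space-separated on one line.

FIFO simulation (capacity=3):
  1. access cherry: MISS. Cache (old->new): [cherry]
  2. access berry: MISS. Cache (old->new): [cherry berry]
  3. access fox: MISS. Cache (old->new): [cherry berry fox]
  4. access ram: MISS, evict cherry. Cache (old->new): [berry fox ram]
  5. access fox: HIT. Cache (old->new): [berry fox ram]
  6. access cherry: MISS, evict berry. Cache (old->new): [fox ram cherry]
  7. access cherry: HIT. Cache (old->new): [fox ram cherry]
  8. access hen: MISS, evict fox. Cache (old->new): [ram cherry hen]
  9. access peach: MISS, evict ram. Cache (old->new): [cherry hen peach]
  10. access hen: HIT. Cache (old->new): [cherry hen peach]
  11. access hen: HIT. Cache (old->new): [cherry hen peach]
  12. access fox: MISS, evict cherry. Cache (old->new): [hen peach fox]
  13. access peach: HIT. Cache (old->new): [hen peach fox]
  14. access hen: HIT. Cache (old->new): [hen peach fox]
  15. access owl: MISS, evict hen. Cache (old->new): [peach fox owl]
  16. access grape: MISS, evict peach. Cache (old->new): [fox owl grape]
  17. access grape: HIT. Cache (old->new): [fox owl grape]
  18. access hen: MISS, evict fox. Cache (old->new): [owl grape hen]
  19. access grape: HIT. Cache (old->new): [owl grape hen]
  20. access grape: HIT. Cache (old->new): [owl grape hen]
  21. access grape: HIT. Cache (old->new): [owl grape hen]
  22. access ant: MISS, evict owl. Cache (old->new): [grape hen ant]
  23. access ram: MISS, evict grape. Cache (old->new): [hen ant ram]
  24. access berry: MISS, evict hen. Cache (old->new): [ant ram berry]
  25. access grape: MISS, evict ant. Cache (old->new): [ram berry grape]
  26. access cherry: MISS, evict ram. Cache (old->new): [berry grape cherry]
  27. access ram: MISS, evict berry. Cache (old->new): [grape cherry ram]
  28. access fox: MISS, evict grape. Cache (old->new): [cherry ram fox]
  29. access berry: MISS, evict cherry. Cache (old->new): [ram fox berry]
  30. access berry: HIT. Cache (old->new): [ram fox berry]
  31. access cherry: MISS, evict ram. Cache (old->new): [fox berry cherry]
  32. access fox: HIT. Cache (old->new): [fox berry cherry]
  33. access peach: MISS, evict fox. Cache (old->new): [berry cherry peach]
  34. access fox: MISS, evict berry. Cache (old->new): [cherry peach fox]
  35. access berry: MISS, evict cherry. Cache (old->new): [peach fox berry]
  36. access grape: MISS, evict peach. Cache (old->new): [fox berry grape]
  37. access berry: HIT. Cache (old->new): [fox berry grape]
  38. access fox: HIT. Cache (old->new): [fox berry grape]
Total: 14 hits, 24 misses, 21 evictions

Answer: berry fox grape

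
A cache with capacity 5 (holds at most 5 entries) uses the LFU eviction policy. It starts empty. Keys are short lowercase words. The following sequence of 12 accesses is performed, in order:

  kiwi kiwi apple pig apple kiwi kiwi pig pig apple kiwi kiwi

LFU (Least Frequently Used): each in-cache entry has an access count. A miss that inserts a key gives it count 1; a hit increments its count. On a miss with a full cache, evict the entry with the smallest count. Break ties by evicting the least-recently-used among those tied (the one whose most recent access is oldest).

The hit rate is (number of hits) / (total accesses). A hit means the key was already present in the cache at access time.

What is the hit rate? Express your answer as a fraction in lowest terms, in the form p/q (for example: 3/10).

Answer: 3/4

Derivation:
LFU simulation (capacity=5):
  1. access kiwi: MISS. Cache: [kiwi(c=1)]
  2. access kiwi: HIT, count now 2. Cache: [kiwi(c=2)]
  3. access apple: MISS. Cache: [apple(c=1) kiwi(c=2)]
  4. access pig: MISS. Cache: [apple(c=1) pig(c=1) kiwi(c=2)]
  5. access apple: HIT, count now 2. Cache: [pig(c=1) kiwi(c=2) apple(c=2)]
  6. access kiwi: HIT, count now 3. Cache: [pig(c=1) apple(c=2) kiwi(c=3)]
  7. access kiwi: HIT, count now 4. Cache: [pig(c=1) apple(c=2) kiwi(c=4)]
  8. access pig: HIT, count now 2. Cache: [apple(c=2) pig(c=2) kiwi(c=4)]
  9. access pig: HIT, count now 3. Cache: [apple(c=2) pig(c=3) kiwi(c=4)]
  10. access apple: HIT, count now 3. Cache: [pig(c=3) apple(c=3) kiwi(c=4)]
  11. access kiwi: HIT, count now 5. Cache: [pig(c=3) apple(c=3) kiwi(c=5)]
  12. access kiwi: HIT, count now 6. Cache: [pig(c=3) apple(c=3) kiwi(c=6)]
Total: 9 hits, 3 misses, 0 evictions

Hit rate = 9/12 = 3/4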